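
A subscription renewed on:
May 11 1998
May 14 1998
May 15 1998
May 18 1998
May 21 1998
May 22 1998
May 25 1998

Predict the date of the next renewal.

May 28 1998

Every event lands on a Monday or Thursday or Friday (gaps cycle 3, 1, 3, 3, 1, 3).
So the schedule is: every Monday, Thursday and Friday.
Next Thursday: May 28 1998.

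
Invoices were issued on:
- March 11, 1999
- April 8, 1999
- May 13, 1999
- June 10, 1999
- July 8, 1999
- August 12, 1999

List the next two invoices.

September 9, 1999; October 14, 1999

All dates are Thursdays, 28, 35, 28, 28, 35 days apart.
Specifically, the 2nd Thursday of each month.
September 1999 — 2nd Thursday is September 9, 1999.
October 1999 — 2nd Thursday is October 14, 1999.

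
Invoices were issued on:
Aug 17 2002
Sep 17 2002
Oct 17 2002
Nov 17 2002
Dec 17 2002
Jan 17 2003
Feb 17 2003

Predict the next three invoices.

Gaps: 31, 30, 31, 30, 31, 31 days — not constant. Every event is on the 17th of the month.
Pattern: the 17th of each month.
March 2003: Mar 17 2003.
Next: April 2003 → Apr 17 2003.
Next: May 2003 → May 17 2003.

Mar 17 2003, Apr 17 2003, May 17 2003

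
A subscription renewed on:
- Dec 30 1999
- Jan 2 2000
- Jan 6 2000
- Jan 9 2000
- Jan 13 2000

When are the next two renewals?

Jan 16 2000, Jan 20 2000

The gap pattern 3, 4, 3, 4 repeats every 2 events.
These are the Thursdays and Sundays of each week.
The following Sunday is Jan 16 2000.
The following Thursday is Jan 20 2000.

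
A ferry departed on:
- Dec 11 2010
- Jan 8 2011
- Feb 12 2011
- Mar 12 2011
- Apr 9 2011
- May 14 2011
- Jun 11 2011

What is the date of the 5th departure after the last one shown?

Nov 12 2011

These are Saturdays at 28- or 35-day spacing (28, 35, 28, 28, 35, 28).
The pattern: 2nd Saturday of the month.
July 2011 — 2nd Saturday is Jul 9 2011.
2nd Saturday of August 2011: Aug 13 2011.
September 2011 — 2nd Saturday is Sep 10 2011.
October 2011 — 2nd Saturday is Oct 8 2011.
November 2011 — 2nd Saturday is Nov 12 2011.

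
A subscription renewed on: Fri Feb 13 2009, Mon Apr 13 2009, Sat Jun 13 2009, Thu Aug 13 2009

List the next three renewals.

Tue Oct 13 2009, Sun Dec 13 2009, Sat Feb 13 2010

The day-of-month is always 13 (59, 61, 61 days between events).
So this recurs on the 13th of every 2 months.
October 2009: Tue Oct 13 2009.
Next: December 2009 → Sun Dec 13 2009.
February 2010: Sat Feb 13 2010.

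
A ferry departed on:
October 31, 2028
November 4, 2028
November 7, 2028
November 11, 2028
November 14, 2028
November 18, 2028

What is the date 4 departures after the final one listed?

Every event lands on a Tuesday or Saturday (gaps cycle 4, 3, 4, 3, 4).
So the schedule is: every Tuesday and Saturday.
Next Tuesday: November 21, 2028.
The following Saturday is November 25, 2028.
The following Tuesday is November 28, 2028.
Next Saturday: December 2, 2028.

December 2, 2028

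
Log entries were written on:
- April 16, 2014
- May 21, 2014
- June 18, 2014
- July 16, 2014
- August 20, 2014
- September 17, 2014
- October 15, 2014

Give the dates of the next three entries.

November 19, 2014; December 17, 2014; January 21, 2015

All dates are Wednesdays, 35, 28, 28, 35, 28, 28 days apart.
Specifically, the 3rd Wednesday of each month.
3rd Wednesday of November 2014: November 19, 2014.
December 2014 — 3rd Wednesday is December 17, 2014.
January 2015 — 3rd Wednesday is January 21, 2015.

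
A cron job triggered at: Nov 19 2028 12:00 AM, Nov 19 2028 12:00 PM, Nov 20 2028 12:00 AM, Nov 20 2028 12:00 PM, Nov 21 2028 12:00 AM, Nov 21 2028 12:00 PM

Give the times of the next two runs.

Nov 22 2028 12:00 AM, Nov 22 2028 12:00 PM

The interval is a steady 12 hours (12, 12, 12, 12, 12).
Nov 21 2028 12:00 PM + 12 h = Nov 22 2028 12:00 AM.
Nov 22 2028 12:00 AM + 12 h = Nov 22 2028 12:00 PM.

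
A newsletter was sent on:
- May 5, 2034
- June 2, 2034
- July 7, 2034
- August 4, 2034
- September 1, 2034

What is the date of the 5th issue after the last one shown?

February 2, 2035

These are Fridays at 28- or 35-day spacing (28, 35, 28, 28).
The pattern: 1st Friday of the month.
1st Friday of October 2034: October 6, 2034.
November 2034 — 1st Friday is November 3, 2034.
December 2034 — 1st Friday is December 1, 2034.
January 2035 — 1st Friday is January 5, 2035.
February 2035 — 1st Friday is February 2, 2035.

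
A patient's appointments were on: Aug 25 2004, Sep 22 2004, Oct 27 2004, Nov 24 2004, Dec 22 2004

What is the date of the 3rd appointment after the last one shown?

Mar 23 2005

These are Wednesdays at 28- or 35-day spacing (28, 35, 28, 28).
The pattern: 4th Wednesday of the month.
January 2005 — 4th Wednesday is Jan 26 2005.
4th Wednesday of February 2005: Feb 23 2005.
March 2005 — 4th Wednesday is Mar 23 2005.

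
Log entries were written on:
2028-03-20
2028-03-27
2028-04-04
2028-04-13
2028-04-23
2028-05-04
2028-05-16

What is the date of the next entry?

The spacing grows by 1 each time: 7, 8, 9, 10, 11, 12 days.
Next gap: 13 days. 2028-05-16 + 13 days = 2028-05-29.

2028-05-29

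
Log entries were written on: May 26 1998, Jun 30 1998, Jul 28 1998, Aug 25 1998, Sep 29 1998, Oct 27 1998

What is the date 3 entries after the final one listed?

These are Tuesdays with 35, 28, 28, 35, 28-day gaps.
Each is the final Tuesday of its month — Jun 30 1998 is past the 28th, so '4th Tuesday' doesn't fit.
Last Tuesday of November 1998: Nov 24 1998.
December 1998 ends with Tuesday Dec 29 1998.
Last Tuesday of January 1999: Jan 26 1999.

Jan 26 1999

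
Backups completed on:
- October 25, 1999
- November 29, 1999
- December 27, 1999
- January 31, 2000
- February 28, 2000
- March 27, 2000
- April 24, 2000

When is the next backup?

Every date is a Monday; gaps 35, 28, 35, 28, 28, 28 days.
Each is the last Monday of its month (at least one falls on the 29th or later, ruling out '4th Monday').
May 2000 ends with Monday May 29, 2000.

May 29, 2000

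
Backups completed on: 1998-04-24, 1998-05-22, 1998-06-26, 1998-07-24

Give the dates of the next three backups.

1998-08-28, 1998-09-25, 1998-10-23

All dates are Fridays, 28, 35, 28 days apart.
Specifically, the 4th Friday of each month.
August 1998 — 4th Friday is 1998-08-28.
September 1998 — 4th Friday is 1998-09-25.
4th Friday of October 1998: 1998-10-23.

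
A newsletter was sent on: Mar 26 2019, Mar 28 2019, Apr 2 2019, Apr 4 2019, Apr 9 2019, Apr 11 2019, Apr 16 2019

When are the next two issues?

Apr 18 2019, Apr 23 2019

The gap pattern 2, 5, 2, 5, 2, 5 repeats every 2 events.
These are the Tuesdays and Thursdays of each week.
Next Thursday: Apr 18 2019.
Next Tuesday: Apr 23 2019.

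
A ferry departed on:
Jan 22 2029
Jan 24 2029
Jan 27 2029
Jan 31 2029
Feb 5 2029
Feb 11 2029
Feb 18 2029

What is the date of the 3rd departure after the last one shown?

The spacing grows by 1 each time: 2, 3, 4, 5, 6, 7 days.
Next gap: 8 days. Feb 18 2029 + 8 days = Feb 26 2029.
Next gap: 9 days. Feb 26 2029 + 9 days = Mar 7 2029.
Next gap: 10 days. Mar 7 2029 + 10 days = Mar 17 2029.

Mar 17 2029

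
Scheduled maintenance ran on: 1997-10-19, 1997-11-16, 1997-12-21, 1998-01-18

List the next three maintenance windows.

1998-02-15, 1998-03-15, 1998-04-19

Gaps: 28, 35, 28 days — a mix of 28 and 35. Every date is a Sunday.
Each is the 3rd Sunday of its month.
February 1998 — 3rd Sunday is 1998-02-15.
3rd Sunday of March 1998: 1998-03-15.
April 1998 — 3rd Sunday is 1998-04-19.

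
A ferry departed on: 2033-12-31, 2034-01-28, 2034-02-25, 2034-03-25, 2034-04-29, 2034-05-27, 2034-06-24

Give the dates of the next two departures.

2034-07-29, 2034-08-26

Every date is a Saturday; gaps 28, 28, 28, 35, 28, 28 days.
Each is the last Saturday of its month (at least one falls on the 29th or later, ruling out '4th Saturday').
Last Saturday of July 2034: 2034-07-29.
Last Saturday of August 2034: 2034-08-26.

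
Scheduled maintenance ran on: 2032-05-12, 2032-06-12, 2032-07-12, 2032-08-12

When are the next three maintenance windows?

Each date is the 12th; the gaps (31, 30, 31) track the month lengths.
The rule is the 12th of each month.
September 2032: 2032-09-12.
October 2032: 2032-10-12.
Next: November 2032 → 2032-11-12.

2032-09-12, 2032-10-12, 2032-11-12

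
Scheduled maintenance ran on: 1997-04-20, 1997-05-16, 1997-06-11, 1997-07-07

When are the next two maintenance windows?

1997-08-02, 1997-08-28

Gaps between consecutive events: 26, 26, 26 days — a constant 26-day interval.
1997-07-07 + 26 days = 1997-08-02.
1997-08-02 + 26 days = 1997-08-28.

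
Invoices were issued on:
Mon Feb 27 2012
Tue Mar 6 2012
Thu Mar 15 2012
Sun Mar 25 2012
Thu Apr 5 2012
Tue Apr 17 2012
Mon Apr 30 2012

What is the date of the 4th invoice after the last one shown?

The spacing grows by 1 each time: 8, 9, 10, 11, 12, 13 days.
Next gap: 14 days. Mon Apr 30 2012 + 14 days = Mon May 14 2012.
Next gap: 15 days. Mon May 14 2012 + 15 days = Tue May 29 2012.
Next gap: 16 days. Tue May 29 2012 + 16 days = Thu Jun 14 2012.
Next gap: 17 days. Thu Jun 14 2012 + 17 days = Sun Jul 1 2012.

Sun Jul 1 2012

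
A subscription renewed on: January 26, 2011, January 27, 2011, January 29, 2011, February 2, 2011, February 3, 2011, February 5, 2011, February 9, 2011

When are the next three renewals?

February 10, 2011; February 12, 2011; February 16, 2011

The gap pattern 1, 2, 4, 1, 2, 4 repeats every 3 events.
These are the Wednesdays, Thursdays and Saturdays of each week.
The following Thursday is February 10, 2011.
The following Saturday is February 12, 2011.
The following Wednesday is February 16, 2011.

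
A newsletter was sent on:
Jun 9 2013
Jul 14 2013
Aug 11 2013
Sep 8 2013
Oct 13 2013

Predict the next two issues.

Nov 10 2013, Dec 8 2013

Gaps: 35, 28, 28, 35 days — a mix of 28 and 35. Every date is a Sunday.
Each is the 2nd Sunday of its month.
2nd Sunday of November 2013: Nov 10 2013.
December 2013 — 2nd Sunday is Dec 8 2013.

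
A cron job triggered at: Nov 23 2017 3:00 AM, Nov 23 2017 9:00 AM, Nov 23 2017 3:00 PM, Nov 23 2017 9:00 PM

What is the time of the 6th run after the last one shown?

Spacing: 6, 6, 6 h — constant 6 h.
Nov 23 2017 9:00 PM + 6 h = Nov 24 2017 3:00 AM.
Nov 24 2017 3:00 AM + 6 h = Nov 24 2017 9:00 AM.
Nov 24 2017 9:00 AM + 6 h = Nov 24 2017 3:00 PM.
Nov 24 2017 3:00 PM + 6 h = Nov 24 2017 9:00 PM.
Nov 24 2017 9:00 PM + 6 h = Nov 25 2017 3:00 AM.
Nov 25 2017 3:00 AM + 6 h = Nov 25 2017 9:00 AM.

Nov 25 2017 9:00 AM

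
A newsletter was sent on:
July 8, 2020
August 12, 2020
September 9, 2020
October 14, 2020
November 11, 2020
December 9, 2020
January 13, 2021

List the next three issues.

All dates are Wednesdays, 35, 28, 35, 28, 28, 35 days apart.
Specifically, the 2nd Wednesday of each month.
2nd Wednesday of February 2021: February 10, 2021.
March 2021 — 2nd Wednesday is March 10, 2021.
2nd Wednesday of April 2021: April 14, 2021.

February 10, 2021; March 10, 2021; April 14, 2021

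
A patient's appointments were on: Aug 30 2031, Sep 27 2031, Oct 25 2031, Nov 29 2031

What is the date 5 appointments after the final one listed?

Every date is a Saturday; gaps 28, 28, 35 days.
Each is the last Saturday of its month (at least one falls on the 29th or later, ruling out '4th Saturday').
Last Saturday of December 2031: Dec 27 2031.
January 2032 ends with Saturday Jan 31 2032.
February 2032 ends with Saturday Feb 28 2032.
March 2032 ends with Saturday Mar 27 2032.
Last Saturday of April 2032: Apr 24 2032.

Apr 24 2032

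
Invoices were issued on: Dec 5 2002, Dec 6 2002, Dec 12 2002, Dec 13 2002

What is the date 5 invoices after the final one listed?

Jan 2 2003

Gaps: 1, 6, 1 days — not constant, but cyclic with period 2.
The events fall on every Thursday and Friday.
Next Thursday: Dec 19 2002.
The following Friday is Dec 20 2002.
The following Thursday is Dec 26 2002.
The following Friday is Dec 27 2002.
The following Thursday is Jan 2 2003.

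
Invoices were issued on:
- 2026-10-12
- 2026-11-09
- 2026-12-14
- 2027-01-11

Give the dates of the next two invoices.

These are Mondays at 28- or 35-day spacing (28, 35, 28).
The pattern: 2nd Monday of the month.
February 2027 — 2nd Monday is 2027-02-08.
2nd Monday of March 2027: 2027-03-08.

2027-02-08, 2027-03-08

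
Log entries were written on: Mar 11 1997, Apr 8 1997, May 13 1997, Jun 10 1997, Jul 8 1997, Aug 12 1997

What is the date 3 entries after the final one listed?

Nov 11 1997

These are Tuesdays at 28- or 35-day spacing (28, 35, 28, 28, 35).
The pattern: 2nd Tuesday of the month.
2nd Tuesday of September 1997: Sep 9 1997.
October 1997 — 2nd Tuesday is Oct 14 1997.
November 1997 — 2nd Tuesday is Nov 11 1997.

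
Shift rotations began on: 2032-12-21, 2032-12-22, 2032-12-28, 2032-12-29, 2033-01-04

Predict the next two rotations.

2033-01-05, 2033-01-11

Every event lands on a Tuesday or Wednesday (gaps cycle 1, 6, 1, 6).
So the schedule is: every Tuesday and Wednesday.
Next Wednesday: 2033-01-05.
The following Tuesday is 2033-01-11.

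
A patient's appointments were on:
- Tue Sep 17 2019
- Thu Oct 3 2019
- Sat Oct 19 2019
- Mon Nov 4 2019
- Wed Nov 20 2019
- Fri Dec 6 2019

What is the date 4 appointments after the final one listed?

The spacing is 16, 16, 16, 16, 16 days — always 16 days.
Fri Dec 6 2019 + 16 days = Sun Dec 22 2019.
Sun Dec 22 2019 + 16 days = Tue Jan 7 2020.
Tue Jan 7 2020 + 16 days = Thu Jan 23 2020.
Thu Jan 23 2020 + 16 days = Sat Feb 8 2020.

Sat Feb 8 2020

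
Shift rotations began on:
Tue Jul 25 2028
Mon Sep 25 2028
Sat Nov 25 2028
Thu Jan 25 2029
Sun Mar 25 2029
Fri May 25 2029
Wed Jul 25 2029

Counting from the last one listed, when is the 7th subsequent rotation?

The day-of-month is always 25 (62, 61, 61, 59, 61, 61 days between events).
So this recurs on the 25th of every 2 months.
September 2029: Tue Sep 25 2029.
November 2029: Sun Nov 25 2029.
January 2030: Fri Jan 25 2030.
Next: March 2030 → Mon Mar 25 2030.
Next: May 2030 → Sat May 25 2030.
Next: July 2030 → Thu Jul 25 2030.
September 2030: Wed Sep 25 2030.

Wed Sep 25 2030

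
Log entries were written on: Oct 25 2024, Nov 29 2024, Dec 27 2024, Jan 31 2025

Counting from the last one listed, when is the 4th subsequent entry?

All Fridays; the gaps (35, 28, 35) vary with month length.
This is the last Friday of each month.
Last Friday of February 2025: Feb 28 2025.
March 2025 ends with Friday Mar 28 2025.
April 2025 ends with Friday Apr 25 2025.
Last Friday of May 2025: May 30 2025.

May 30 2025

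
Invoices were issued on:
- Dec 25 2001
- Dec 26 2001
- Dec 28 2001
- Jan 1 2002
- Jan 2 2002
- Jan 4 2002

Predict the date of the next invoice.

The gap pattern 1, 2, 4, 1, 2 repeats every 3 events.
These are the Tuesdays, Wednesdays and Fridays of each week.
Next Tuesday: Jan 8 2002.

Jan 8 2002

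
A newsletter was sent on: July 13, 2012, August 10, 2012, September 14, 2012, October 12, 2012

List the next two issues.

These are Fridays at 28- or 35-day spacing (28, 35, 28).
The pattern: 2nd Friday of the month.
November 2012 — 2nd Friday is November 9, 2012.
December 2012 — 2nd Friday is December 14, 2012.

November 9, 2012; December 14, 2012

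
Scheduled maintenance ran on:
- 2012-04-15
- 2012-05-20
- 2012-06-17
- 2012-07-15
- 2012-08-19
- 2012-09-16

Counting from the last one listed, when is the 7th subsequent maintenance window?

All dates are Sundays, 35, 28, 28, 35, 28 days apart.
Specifically, the 3rd Sunday of each month.
October 2012 — 3rd Sunday is 2012-10-21.
3rd Sunday of November 2012: 2012-11-18.
December 2012 — 3rd Sunday is 2012-12-16.
January 2013 — 3rd Sunday is 2013-01-20.
February 2013 — 3rd Sunday is 2013-02-17.
March 2013 — 3rd Sunday is 2013-03-17.
April 2013 — 3rd Sunday is 2013-04-21.

2013-04-21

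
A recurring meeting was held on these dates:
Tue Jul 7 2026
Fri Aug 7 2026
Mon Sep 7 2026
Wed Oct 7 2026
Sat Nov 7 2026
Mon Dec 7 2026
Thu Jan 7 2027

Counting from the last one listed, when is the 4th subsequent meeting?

Fri May 7 2027

Gaps: 31, 31, 30, 31, 30, 31 days — not constant. Every event is on the 7th of the month.
Pattern: the 7th of each month.
Next: February 2027 → Sun Feb 7 2027.
March 2027: Sun Mar 7 2027.
April 2027: Wed Apr 7 2027.
May 2027: Fri May 7 2027.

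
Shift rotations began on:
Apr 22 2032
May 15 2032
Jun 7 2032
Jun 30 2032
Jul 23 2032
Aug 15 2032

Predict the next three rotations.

Gaps between consecutive events: 23, 23, 23, 23, 23 days — a constant 23-day interval.
Aug 15 2032 + 23 days = Sep 7 2032.
Sep 7 2032 + 23 days = Sep 30 2032.
Sep 30 2032 + 23 days = Oct 23 2032.

Sep 7 2032, Sep 30 2032, Oct 23 2032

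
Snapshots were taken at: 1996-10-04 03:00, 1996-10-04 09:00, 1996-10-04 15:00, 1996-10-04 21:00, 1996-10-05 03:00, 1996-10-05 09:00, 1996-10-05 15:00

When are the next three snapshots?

1996-10-05 21:00, 1996-10-06 03:00, 1996-10-06 09:00

Gaps: 6, 6, 6, 6, 6, 6 hours — each event is 6 hours after the previous one.
1996-10-05 15:00 + 6 h = 1996-10-05 21:00.
1996-10-05 21:00 + 6 h = 1996-10-06 03:00.
1996-10-06 03:00 + 6 h = 1996-10-06 09:00.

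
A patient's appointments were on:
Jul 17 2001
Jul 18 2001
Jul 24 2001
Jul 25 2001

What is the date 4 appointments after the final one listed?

Every event lands on a Tuesday or Wednesday (gaps cycle 1, 6, 1).
So the schedule is: every Tuesday and Wednesday.
The following Tuesday is Jul 31 2001.
Next Wednesday: Aug 1 2001.
The following Tuesday is Aug 7 2001.
The following Wednesday is Aug 8 2001.

Aug 8 2001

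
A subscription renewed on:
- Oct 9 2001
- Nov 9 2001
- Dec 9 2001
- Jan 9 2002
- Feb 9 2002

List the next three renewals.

Each date is the 9th; the gaps (31, 30, 31, 31) track the month lengths.
The rule is the 9th of each month.
March 2002: Mar 9 2002.
Next: April 2002 → Apr 9 2002.
Next: May 2002 → May 9 2002.

Mar 9 2002, Apr 9 2002, May 9 2002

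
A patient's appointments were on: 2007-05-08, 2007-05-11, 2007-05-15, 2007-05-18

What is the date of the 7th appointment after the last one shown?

Every event lands on a Tuesday or Friday (gaps cycle 3, 4, 3).
So the schedule is: every Tuesday and Friday.
Next Tuesday: 2007-05-22.
Next Friday: 2007-05-25.
Next Tuesday: 2007-05-29.
The following Friday is 2007-06-01.
The following Tuesday is 2007-06-05.
Next Friday: 2007-06-08.
The following Tuesday is 2007-06-12.

2007-06-12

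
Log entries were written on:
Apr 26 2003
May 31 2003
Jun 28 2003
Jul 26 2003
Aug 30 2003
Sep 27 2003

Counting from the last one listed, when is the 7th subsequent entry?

These are Saturdays with 35, 28, 28, 35, 28-day gaps.
Each is the final Saturday of its month — May 31 2003 is past the 28th, so '4th Saturday' doesn't fit.
Last Saturday of October 2003: Oct 25 2003.
Last Saturday of November 2003: Nov 29 2003.
December 2003 ends with Saturday Dec 27 2003.
January 2004 ends with Saturday Jan 31 2004.
Last Saturday of February 2004: Feb 28 2004.
Last Saturday of March 2004: Mar 27 2004.
Last Saturday of April 2004: Apr 24 2004.

Apr 24 2004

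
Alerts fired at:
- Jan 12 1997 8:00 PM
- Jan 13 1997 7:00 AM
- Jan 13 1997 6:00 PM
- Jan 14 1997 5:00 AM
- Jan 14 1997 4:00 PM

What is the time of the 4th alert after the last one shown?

Jan 16 1997 12:00 PM

Spacing: 11, 11, 11, 11 h — constant 11 h.
Jan 14 1997 4:00 PM + 11 h = Jan 15 1997 3:00 AM.
Jan 15 1997 3:00 AM + 11 h = Jan 15 1997 2:00 PM.
Jan 15 1997 2:00 PM + 11 h = Jan 16 1997 1:00 AM.
Jan 16 1997 1:00 AM + 11 h = Jan 16 1997 12:00 PM.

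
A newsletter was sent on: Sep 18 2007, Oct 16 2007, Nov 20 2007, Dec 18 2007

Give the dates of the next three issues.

Jan 15 2008, Feb 19 2008, Mar 18 2008

All dates are Tuesdays, 28, 35, 28 days apart.
Specifically, the 3rd Tuesday of each month.
January 2008 — 3rd Tuesday is Jan 15 2008.
February 2008 — 3rd Tuesday is Feb 19 2008.
3rd Tuesday of March 2008: Mar 18 2008.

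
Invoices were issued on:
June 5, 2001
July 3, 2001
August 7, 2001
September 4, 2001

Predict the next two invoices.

October 2, 2001; November 6, 2001

All dates are Tuesdays, 28, 35, 28 days apart.
Specifically, the 1st Tuesday of each month.
October 2001 — 1st Tuesday is October 2, 2001.
November 2001 — 1st Tuesday is November 6, 2001.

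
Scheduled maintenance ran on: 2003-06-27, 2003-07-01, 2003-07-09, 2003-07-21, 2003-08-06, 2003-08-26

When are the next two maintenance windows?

2003-09-19, 2003-10-17

Intervals are 4, 8, 12, 16, 20 days — an arithmetic progression with common difference 4.
Next gap: 24 days. 2003-08-26 + 24 days = 2003-09-19.
Next gap: 28 days. 2003-09-19 + 28 days = 2003-10-17.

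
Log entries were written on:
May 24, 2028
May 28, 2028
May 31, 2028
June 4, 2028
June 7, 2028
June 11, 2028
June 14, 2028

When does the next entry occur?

The gap pattern 4, 3, 4, 3, 4, 3 repeats every 2 events.
These are the Wednesdays and Sundays of each week.
Next Sunday: June 18, 2028.

June 18, 2028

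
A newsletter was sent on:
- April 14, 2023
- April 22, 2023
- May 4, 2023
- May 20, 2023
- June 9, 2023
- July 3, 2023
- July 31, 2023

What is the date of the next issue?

September 1, 2023

Gaps: 8, 12, 16, 20, 24, 28 days — each gap is 4 larger than the previous one.
Next gap: 32 days. July 31, 2023 + 32 days = September 1, 2023.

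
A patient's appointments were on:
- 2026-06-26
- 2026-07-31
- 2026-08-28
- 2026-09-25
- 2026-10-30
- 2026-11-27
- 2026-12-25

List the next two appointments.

2027-01-29, 2027-02-26

These are Fridays with 35, 28, 28, 35, 28, 28-day gaps.
Each is the final Friday of its month — 2026-07-31 is past the 28th, so '4th Friday' doesn't fit.
January 2027 ends with Friday 2027-01-29.
February 2027 ends with Friday 2027-02-26.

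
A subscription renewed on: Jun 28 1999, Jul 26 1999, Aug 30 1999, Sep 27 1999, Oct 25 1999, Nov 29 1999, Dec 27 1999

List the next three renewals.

Jan 31 2000, Feb 28 2000, Mar 27 2000

All Mondays; the gaps (28, 35, 28, 28, 35, 28) vary with month length.
This is the last Monday of each month.
January 2000 ends with Monday Jan 31 2000.
Last Monday of February 2000: Feb 28 2000.
Last Monday of March 2000: Mar 27 2000.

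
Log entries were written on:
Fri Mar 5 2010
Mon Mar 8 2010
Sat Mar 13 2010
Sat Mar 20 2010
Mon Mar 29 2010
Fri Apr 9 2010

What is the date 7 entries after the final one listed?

Fri Aug 20 2010

The spacing grows by 2 each time: 3, 5, 7, 9, 11 days.
Next gap: 13 days. Fri Apr 9 2010 + 13 days = Thu Apr 22 2010.
Next gap: 15 days. Thu Apr 22 2010 + 15 days = Fri May 7 2010.
Next gap: 17 days. Fri May 7 2010 + 17 days = Mon May 24 2010.
Next gap: 19 days. Mon May 24 2010 + 19 days = Sat Jun 12 2010.
Next gap: 21 days. Sat Jun 12 2010 + 21 days = Sat Jul 3 2010.
Next gap: 23 days. Sat Jul 3 2010 + 23 days = Mon Jul 26 2010.
Next gap: 25 days. Mon Jul 26 2010 + 25 days = Fri Aug 20 2010.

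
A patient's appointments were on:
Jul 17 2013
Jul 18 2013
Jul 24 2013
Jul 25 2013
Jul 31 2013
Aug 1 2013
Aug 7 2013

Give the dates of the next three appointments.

Aug 8 2013, Aug 14 2013, Aug 15 2013

Gaps: 1, 6, 1, 6, 1, 6 days — not constant, but cyclic with period 2.
The events fall on every Wednesday and Thursday.
The following Thursday is Aug 8 2013.
Next Wednesday: Aug 14 2013.
The following Thursday is Aug 15 2013.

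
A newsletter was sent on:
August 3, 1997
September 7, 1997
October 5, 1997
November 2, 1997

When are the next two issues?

December 7, 1997; January 4, 1998

All dates are Sundays, 35, 28, 28 days apart.
Specifically, the 1st Sunday of each month.
December 1997 — 1st Sunday is December 7, 1997.
1st Sunday of January 1998: January 4, 1998.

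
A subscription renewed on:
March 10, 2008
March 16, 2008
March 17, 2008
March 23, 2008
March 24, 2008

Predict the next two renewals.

The gap pattern 6, 1, 6, 1 repeats every 2 events.
These are the Mondays and Sundays of each week.
Next Sunday: March 30, 2008.
The following Monday is March 31, 2008.

March 30, 2008; March 31, 2008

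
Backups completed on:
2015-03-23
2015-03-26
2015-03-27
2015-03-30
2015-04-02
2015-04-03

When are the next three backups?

The gap pattern 3, 1, 3, 3, 1 repeats every 3 events.
These are the Mondays, Thursdays and Fridays of each week.
The following Monday is 2015-04-06.
Next Thursday: 2015-04-09.
Next Friday: 2015-04-10.

2015-04-06, 2015-04-09, 2015-04-10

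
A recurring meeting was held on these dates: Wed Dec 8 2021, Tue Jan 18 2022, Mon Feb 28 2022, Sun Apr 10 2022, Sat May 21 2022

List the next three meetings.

The spacing is 41, 41, 41, 41 days — always 41 days.
Sat May 21 2022 + 41 days = Fri Jul 1 2022.
Fri Jul 1 2022 + 41 days = Thu Aug 11 2022.
Thu Aug 11 2022 + 41 days = Wed Sep 21 2022.

Fri Jul 1 2022, Thu Aug 11 2022, Wed Sep 21 2022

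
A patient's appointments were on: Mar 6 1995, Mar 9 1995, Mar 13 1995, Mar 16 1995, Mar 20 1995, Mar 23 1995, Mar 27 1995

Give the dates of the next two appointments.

Every event lands on a Monday or Thursday (gaps cycle 3, 4, 3, 4, 3, 4).
So the schedule is: every Monday and Thursday.
The following Thursday is Mar 30 1995.
The following Monday is Apr 3 1995.

Mar 30 1995, Apr 3 1995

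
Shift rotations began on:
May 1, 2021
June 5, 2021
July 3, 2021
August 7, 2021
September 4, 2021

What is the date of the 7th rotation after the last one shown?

April 2, 2022

These are Saturdays at 28- or 35-day spacing (35, 28, 35, 28).
The pattern: 1st Saturday of the month.
1st Saturday of October 2021: October 2, 2021.
1st Saturday of November 2021: November 6, 2021.
1st Saturday of December 2021: December 4, 2021.
January 2022 — 1st Saturday is January 1, 2022.
February 2022 — 1st Saturday is February 5, 2022.
1st Saturday of March 2022: March 5, 2022.
1st Saturday of April 2022: April 2, 2022.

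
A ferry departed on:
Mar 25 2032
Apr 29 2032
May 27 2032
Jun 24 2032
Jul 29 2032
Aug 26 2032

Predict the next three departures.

Sep 30 2032, Oct 28 2032, Nov 25 2032

All Thursdays; the gaps (35, 28, 28, 35, 28) vary with month length.
This is the last Thursday of each month.
September 2032 ends with Thursday Sep 30 2032.
Last Thursday of October 2032: Oct 28 2032.
November 2032 ends with Thursday Nov 25 2032.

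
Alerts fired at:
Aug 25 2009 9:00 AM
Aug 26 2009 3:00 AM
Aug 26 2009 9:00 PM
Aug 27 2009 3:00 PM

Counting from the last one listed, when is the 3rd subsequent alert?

Spacing: 18, 18, 18 h — constant 18 h.
Aug 27 2009 3:00 PM + 18 h = Aug 28 2009 9:00 AM.
Aug 28 2009 9:00 AM + 18 h = Aug 29 2009 3:00 AM.
Aug 29 2009 3:00 AM + 18 h = Aug 29 2009 9:00 PM.

Aug 29 2009 9:00 PM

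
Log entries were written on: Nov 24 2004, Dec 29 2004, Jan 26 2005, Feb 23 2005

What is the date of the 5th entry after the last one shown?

Every date is a Wednesday; gaps 35, 28, 28 days.
Each is the last Wednesday of its month (at least one falls on the 29th or later, ruling out '4th Wednesday').
March 2005 ends with Wednesday Mar 30 2005.
Last Wednesday of April 2005: Apr 27 2005.
May 2005 ends with Wednesday May 25 2005.
Last Wednesday of June 2005: Jun 29 2005.
Last Wednesday of July 2005: Jul 27 2005.

Jul 27 2005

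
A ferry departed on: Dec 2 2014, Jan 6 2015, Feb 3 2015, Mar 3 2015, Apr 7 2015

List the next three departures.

May 5 2015, Jun 2 2015, Jul 7 2015

These are Tuesdays at 28- or 35-day spacing (35, 28, 28, 35).
The pattern: 1st Tuesday of the month.
May 2015 — 1st Tuesday is May 5 2015.
June 2015 — 1st Tuesday is Jun 2 2015.
1st Tuesday of July 2015: Jul 7 2015.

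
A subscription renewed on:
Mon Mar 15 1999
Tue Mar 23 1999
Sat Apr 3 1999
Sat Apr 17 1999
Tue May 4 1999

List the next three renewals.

Mon May 24 1999, Wed Jun 16 1999, Mon Jul 12 1999

The spacing grows by 3 each time: 8, 11, 14, 17 days.
Next gap: 20 days. Tue May 4 1999 + 20 days = Mon May 24 1999.
Next gap: 23 days. Mon May 24 1999 + 23 days = Wed Jun 16 1999.
Next gap: 26 days. Wed Jun 16 1999 + 26 days = Mon Jul 12 1999.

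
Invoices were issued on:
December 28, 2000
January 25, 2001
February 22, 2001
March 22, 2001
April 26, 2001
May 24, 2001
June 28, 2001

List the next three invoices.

July 26, 2001; August 23, 2001; September 27, 2001

Gaps: 28, 28, 28, 35, 28, 35 days — a mix of 28 and 35. Every date is a Thursday.
Each is the 4th Thursday of its month.
July 2001 — 4th Thursday is July 26, 2001.
August 2001 — 4th Thursday is August 23, 2001.
4th Thursday of September 2001: September 27, 2001.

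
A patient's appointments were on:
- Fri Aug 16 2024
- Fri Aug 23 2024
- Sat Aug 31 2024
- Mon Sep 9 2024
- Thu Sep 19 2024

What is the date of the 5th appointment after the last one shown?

Sat Nov 23 2024

Gaps: 7, 8, 9, 10 days — each gap is 1 larger than the previous one.
Next gap: 11 days. Thu Sep 19 2024 + 11 days = Mon Sep 30 2024.
Next gap: 12 days. Mon Sep 30 2024 + 12 days = Sat Oct 12 2024.
Next gap: 13 days. Sat Oct 12 2024 + 13 days = Fri Oct 25 2024.
Next gap: 14 days. Fri Oct 25 2024 + 14 days = Fri Nov 8 2024.
Next gap: 15 days. Fri Nov 8 2024 + 15 days = Sat Nov 23 2024.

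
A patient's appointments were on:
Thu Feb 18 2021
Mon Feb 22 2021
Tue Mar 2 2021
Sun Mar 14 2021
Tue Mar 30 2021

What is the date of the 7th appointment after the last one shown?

Tue Nov 9 2021

Gaps: 4, 8, 12, 16 days — each gap is 4 larger than the previous one.
Next gap: 20 days. Tue Mar 30 2021 + 20 days = Mon Apr 19 2021.
Next gap: 24 days. Mon Apr 19 2021 + 24 days = Thu May 13 2021.
Next gap: 28 days. Thu May 13 2021 + 28 days = Thu Jun 10 2021.
Next gap: 32 days. Thu Jun 10 2021 + 32 days = Mon Jul 12 2021.
Next gap: 36 days. Mon Jul 12 2021 + 36 days = Tue Aug 17 2021.
Next gap: 40 days. Tue Aug 17 2021 + 40 days = Sun Sep 26 2021.
Next gap: 44 days. Sun Sep 26 2021 + 44 days = Tue Nov 9 2021.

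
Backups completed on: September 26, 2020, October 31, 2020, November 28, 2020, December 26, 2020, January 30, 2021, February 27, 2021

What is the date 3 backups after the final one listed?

May 29, 2021

These are Saturdays with 35, 28, 28, 35, 28-day gaps.
Each is the final Saturday of its month — October 31, 2020 is past the 28th, so '4th Saturday' doesn't fit.
March 2021 ends with Saturday March 27, 2021.
April 2021 ends with Saturday April 24, 2021.
May 2021 ends with Saturday May 29, 2021.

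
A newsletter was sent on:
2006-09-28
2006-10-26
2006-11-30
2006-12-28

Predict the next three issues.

All Thursdays; the gaps (28, 35, 28) vary with month length.
This is the last Thursday of each month.
Last Thursday of January 2007: 2007-01-25.
February 2007 ends with Thursday 2007-02-22.
March 2007 ends with Thursday 2007-03-29.

2007-01-25, 2007-02-22, 2007-03-29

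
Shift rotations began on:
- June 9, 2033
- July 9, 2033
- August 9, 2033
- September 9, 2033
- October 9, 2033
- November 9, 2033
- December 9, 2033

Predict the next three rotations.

The day-of-month is always 9 (30, 31, 31, 30, 31, 30 days between events).
So this recurs on the 9th of each month.
Next: January 2034 → January 9, 2034.
Next: February 2034 → February 9, 2034.
Next: March 2034 → March 9, 2034.

January 9, 2034; February 9, 2034; March 9, 2034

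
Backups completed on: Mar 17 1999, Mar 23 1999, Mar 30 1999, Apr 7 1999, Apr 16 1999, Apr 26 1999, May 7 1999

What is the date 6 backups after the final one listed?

Aug 2 1999

Gaps: 6, 7, 8, 9, 10, 11 days — each gap is 1 larger than the previous one.
Next gap: 12 days. May 7 1999 + 12 days = May 19 1999.
Next gap: 13 days. May 19 1999 + 13 days = Jun 1 1999.
Next gap: 14 days. Jun 1 1999 + 14 days = Jun 15 1999.
Next gap: 15 days. Jun 15 1999 + 15 days = Jun 30 1999.
Next gap: 16 days. Jun 30 1999 + 16 days = Jul 16 1999.
Next gap: 17 days. Jul 16 1999 + 17 days = Aug 2 1999.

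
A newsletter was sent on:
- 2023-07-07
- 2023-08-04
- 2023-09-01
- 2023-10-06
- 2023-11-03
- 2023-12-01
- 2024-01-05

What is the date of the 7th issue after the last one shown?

Gaps: 28, 28, 35, 28, 28, 35 days — a mix of 28 and 35. Every date is a Friday.
Each is the 1st Friday of its month.
1st Friday of February 2024: 2024-02-02.
March 2024 — 1st Friday is 2024-03-01.
April 2024 — 1st Friday is 2024-04-05.
1st Friday of May 2024: 2024-05-03.
June 2024 — 1st Friday is 2024-06-07.
July 2024 — 1st Friday is 2024-07-05.
August 2024 — 1st Friday is 2024-08-02.

2024-08-02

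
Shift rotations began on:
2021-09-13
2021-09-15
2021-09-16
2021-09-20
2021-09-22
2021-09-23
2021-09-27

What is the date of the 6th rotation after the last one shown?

2021-10-11

Gaps: 2, 1, 4, 2, 1, 4 days — not constant, but cyclic with period 3.
The events fall on every Monday, Wednesday and Thursday.
Next Wednesday: 2021-09-29.
The following Thursday is 2021-09-30.
Next Monday: 2021-10-04.
The following Wednesday is 2021-10-06.
Next Thursday: 2021-10-07.
The following Monday is 2021-10-11.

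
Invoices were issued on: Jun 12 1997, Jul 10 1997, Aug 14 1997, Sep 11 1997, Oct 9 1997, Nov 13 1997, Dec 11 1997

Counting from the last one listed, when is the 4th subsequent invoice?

Apr 9 1998

All dates are Thursdays, 28, 35, 28, 28, 35, 28 days apart.
Specifically, the 2nd Thursday of each month.
January 1998 — 2nd Thursday is Jan 8 1998.
2nd Thursday of February 1998: Feb 12 1998.
2nd Thursday of March 1998: Mar 12 1998.
2nd Thursday of April 1998: Apr 9 1998.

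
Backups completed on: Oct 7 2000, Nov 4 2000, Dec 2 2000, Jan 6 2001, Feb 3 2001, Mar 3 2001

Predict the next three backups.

All dates are Saturdays, 28, 28, 35, 28, 28 days apart.
Specifically, the 1st Saturday of each month.
1st Saturday of April 2001: Apr 7 2001.
May 2001 — 1st Saturday is May 5 2001.
June 2001 — 1st Saturday is Jun 2 2001.

Apr 7 2001, May 5 2001, Jun 2 2001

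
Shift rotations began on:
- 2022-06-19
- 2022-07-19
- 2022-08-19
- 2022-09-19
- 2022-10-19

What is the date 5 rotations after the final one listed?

2023-03-19

The day-of-month is always 19 (30, 31, 31, 30 days between events).
So this recurs on the 19th of each month.
November 2022: 2022-11-19.
December 2022: 2022-12-19.
Next: January 2023 → 2023-01-19.
February 2023: 2023-02-19.
Next: March 2023 → 2023-03-19.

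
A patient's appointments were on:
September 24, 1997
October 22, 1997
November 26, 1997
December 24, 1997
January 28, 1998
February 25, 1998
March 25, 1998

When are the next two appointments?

These are Wednesdays at 28- or 35-day spacing (28, 35, 28, 35, 28, 28).
The pattern: 4th Wednesday of the month.
April 1998 — 4th Wednesday is April 22, 1998.
May 1998 — 4th Wednesday is May 27, 1998.

April 22, 1998; May 27, 1998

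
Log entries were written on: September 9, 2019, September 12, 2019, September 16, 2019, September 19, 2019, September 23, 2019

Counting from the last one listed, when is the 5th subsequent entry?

Every event lands on a Monday or Thursday (gaps cycle 3, 4, 3, 4).
So the schedule is: every Monday and Thursday.
Next Thursday: September 26, 2019.
The following Monday is September 30, 2019.
Next Thursday: October 3, 2019.
The following Monday is October 7, 2019.
The following Thursday is October 10, 2019.

October 10, 2019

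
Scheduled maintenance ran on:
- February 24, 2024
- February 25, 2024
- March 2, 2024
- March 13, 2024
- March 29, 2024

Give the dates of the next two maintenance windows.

April 19, 2024; May 15, 2024

Intervals are 1, 6, 11, 16 days — an arithmetic progression with common difference 5.
Next gap: 21 days. March 29, 2024 + 21 days = April 19, 2024.
Next gap: 26 days. April 19, 2024 + 26 days = May 15, 2024.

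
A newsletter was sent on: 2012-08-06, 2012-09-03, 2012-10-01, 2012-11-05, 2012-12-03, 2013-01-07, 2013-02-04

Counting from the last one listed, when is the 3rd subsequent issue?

2013-05-06

All dates are Mondays, 28, 28, 35, 28, 35, 28 days apart.
Specifically, the 1st Monday of each month.
March 2013 — 1st Monday is 2013-03-04.
April 2013 — 1st Monday is 2013-04-01.
May 2013 — 1st Monday is 2013-05-06.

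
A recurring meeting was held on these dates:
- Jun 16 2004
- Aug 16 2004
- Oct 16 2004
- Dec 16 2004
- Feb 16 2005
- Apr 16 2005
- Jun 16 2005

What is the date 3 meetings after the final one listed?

Dec 16 2005

Each date is the 16th; the gaps (61, 61, 61, 62, 59, 61) track the month lengths.
The rule is the 16th of every 2 months.
August 2005: Aug 16 2005.
October 2005: Oct 16 2005.
December 2005: Dec 16 2005.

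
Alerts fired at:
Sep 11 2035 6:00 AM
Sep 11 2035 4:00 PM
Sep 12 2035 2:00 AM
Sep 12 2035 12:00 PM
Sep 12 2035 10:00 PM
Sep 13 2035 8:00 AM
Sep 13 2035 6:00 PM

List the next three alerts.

Spacing: 10, 10, 10, 10, 10, 10 h — constant 10 h.
Sep 13 2035 6:00 PM + 10 h = Sep 14 2035 4:00 AM.
Sep 14 2035 4:00 AM + 10 h = Sep 14 2035 2:00 PM.
Sep 14 2035 2:00 PM + 10 h = Sep 15 2035 12:00 AM.

Sep 14 2035 4:00 AM, Sep 14 2035 2:00 PM, Sep 15 2035 12:00 AM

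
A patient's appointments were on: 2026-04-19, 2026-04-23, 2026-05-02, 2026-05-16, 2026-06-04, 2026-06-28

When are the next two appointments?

Gaps: 4, 9, 14, 19, 24 days — each gap is 5 larger than the previous one.
Next gap: 29 days. 2026-06-28 + 29 days = 2026-07-27.
Next gap: 34 days. 2026-07-27 + 34 days = 2026-08-30.

2026-07-27, 2026-08-30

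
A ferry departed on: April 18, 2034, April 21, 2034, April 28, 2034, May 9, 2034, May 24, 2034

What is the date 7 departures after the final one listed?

Intervals are 3, 7, 11, 15 days — an arithmetic progression with common difference 4.
Next gap: 19 days. May 24, 2034 + 19 days = June 12, 2034.
Next gap: 23 days. June 12, 2034 + 23 days = July 5, 2034.
Next gap: 27 days. July 5, 2034 + 27 days = August 1, 2034.
Next gap: 31 days. August 1, 2034 + 31 days = September 1, 2034.
Next gap: 35 days. September 1, 2034 + 35 days = October 6, 2034.
Next gap: 39 days. October 6, 2034 + 39 days = November 14, 2034.
Next gap: 43 days. November 14, 2034 + 43 days = December 27, 2034.

December 27, 2034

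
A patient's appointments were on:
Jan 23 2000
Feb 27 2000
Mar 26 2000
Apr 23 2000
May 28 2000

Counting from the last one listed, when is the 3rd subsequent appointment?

Gaps: 35, 28, 28, 35 days — a mix of 28 and 35. Every date is a Sunday.
Each is the 4th Sunday of its month.
4th Sunday of June 2000: Jun 25 2000.
4th Sunday of July 2000: Jul 23 2000.
4th Sunday of August 2000: Aug 27 2000.

Aug 27 2000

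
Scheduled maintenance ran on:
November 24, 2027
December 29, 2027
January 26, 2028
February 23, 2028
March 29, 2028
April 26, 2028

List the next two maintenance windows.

All Wednesdays; the gaps (35, 28, 28, 35, 28) vary with month length.
This is the last Wednesday of each month.
Last Wednesday of May 2028: May 31, 2028.
June 2028 ends with Wednesday June 28, 2028.

May 31, 2028; June 28, 2028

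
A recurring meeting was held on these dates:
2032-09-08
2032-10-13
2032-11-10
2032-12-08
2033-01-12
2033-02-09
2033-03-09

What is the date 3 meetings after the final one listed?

These are Wednesdays at 28- or 35-day spacing (35, 28, 28, 35, 28, 28).
The pattern: 2nd Wednesday of the month.
2nd Wednesday of April 2033: 2033-04-13.
2nd Wednesday of May 2033: 2033-05-11.
2nd Wednesday of June 2033: 2033-06-08.

2033-06-08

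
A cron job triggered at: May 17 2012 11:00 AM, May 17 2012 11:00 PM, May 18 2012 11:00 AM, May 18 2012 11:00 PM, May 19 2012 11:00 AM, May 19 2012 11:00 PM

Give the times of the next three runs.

Gaps: 12, 12, 12, 12, 12 hours — each event is 12 hours after the previous one.
May 19 2012 11:00 PM + 12 h = May 20 2012 11:00 AM.
May 20 2012 11:00 AM + 12 h = May 20 2012 11:00 PM.
May 20 2012 11:00 PM + 12 h = May 21 2012 11:00 AM.

May 20 2012 11:00 AM, May 20 2012 11:00 PM, May 21 2012 11:00 AM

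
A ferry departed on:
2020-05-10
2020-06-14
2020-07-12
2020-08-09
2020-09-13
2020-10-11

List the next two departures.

2020-11-08, 2020-12-13

All dates are Sundays, 35, 28, 28, 35, 28 days apart.
Specifically, the 2nd Sunday of each month.
November 2020 — 2nd Sunday is 2020-11-08.
December 2020 — 2nd Sunday is 2020-12-13.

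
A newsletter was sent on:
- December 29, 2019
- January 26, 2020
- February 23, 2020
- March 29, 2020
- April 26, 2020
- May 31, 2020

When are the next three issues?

All Sundays; the gaps (28, 28, 35, 28, 35) vary with month length.
This is the last Sunday of each month.
June 2020 ends with Sunday June 28, 2020.
July 2020 ends with Sunday July 26, 2020.
Last Sunday of August 2020: August 30, 2020.

June 28, 2020; July 26, 2020; August 30, 2020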